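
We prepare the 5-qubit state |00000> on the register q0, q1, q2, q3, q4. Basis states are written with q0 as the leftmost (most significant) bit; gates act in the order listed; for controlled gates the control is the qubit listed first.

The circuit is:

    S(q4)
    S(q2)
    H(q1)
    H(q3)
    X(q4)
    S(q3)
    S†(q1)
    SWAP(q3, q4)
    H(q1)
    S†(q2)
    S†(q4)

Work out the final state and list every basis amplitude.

The final amplitudes are sqrt(2)*(1 - I)/4 on |00010>, sqrt(2)*(1 - I)/4 on |00011>, sqrt(2)*(1 + I)/4 on |01010>, sqrt(2)*(1 + I)/4 on |01011>, and 0 on every other basis state.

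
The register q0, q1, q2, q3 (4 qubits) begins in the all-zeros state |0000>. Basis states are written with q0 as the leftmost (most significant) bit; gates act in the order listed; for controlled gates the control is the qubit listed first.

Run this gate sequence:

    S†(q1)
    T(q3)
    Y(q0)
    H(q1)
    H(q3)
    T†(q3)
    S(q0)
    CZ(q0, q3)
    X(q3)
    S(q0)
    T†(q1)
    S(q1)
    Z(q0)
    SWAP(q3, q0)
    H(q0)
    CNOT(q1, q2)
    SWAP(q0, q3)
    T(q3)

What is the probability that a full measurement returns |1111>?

A full measurement returns |1111> with probability sqrt(2)/8 + 1/4.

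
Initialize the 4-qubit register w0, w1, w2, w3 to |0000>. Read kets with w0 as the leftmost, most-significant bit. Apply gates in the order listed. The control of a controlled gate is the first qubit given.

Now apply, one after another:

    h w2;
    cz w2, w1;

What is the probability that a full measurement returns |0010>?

A full measurement returns |0010> with probability 1/2.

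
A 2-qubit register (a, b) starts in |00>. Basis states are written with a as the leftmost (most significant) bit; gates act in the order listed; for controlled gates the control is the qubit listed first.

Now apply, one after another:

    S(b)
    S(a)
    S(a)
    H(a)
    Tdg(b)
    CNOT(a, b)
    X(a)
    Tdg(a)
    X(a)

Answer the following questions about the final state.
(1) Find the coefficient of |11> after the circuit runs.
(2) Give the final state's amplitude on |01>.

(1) The final state's coefficient on |11> equals sqrt(2)/2.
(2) |01> carries amplitude 0 in the final state.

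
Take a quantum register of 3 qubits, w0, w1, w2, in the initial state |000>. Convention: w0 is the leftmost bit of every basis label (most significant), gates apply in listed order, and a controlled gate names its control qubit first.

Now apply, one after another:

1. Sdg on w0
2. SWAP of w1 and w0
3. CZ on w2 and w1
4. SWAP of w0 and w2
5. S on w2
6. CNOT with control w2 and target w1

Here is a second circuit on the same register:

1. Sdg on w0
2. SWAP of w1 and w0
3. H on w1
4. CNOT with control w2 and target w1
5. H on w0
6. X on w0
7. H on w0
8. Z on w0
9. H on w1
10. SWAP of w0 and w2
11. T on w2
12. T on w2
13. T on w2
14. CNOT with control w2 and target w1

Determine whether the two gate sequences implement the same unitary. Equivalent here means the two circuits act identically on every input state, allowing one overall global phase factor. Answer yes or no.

No, they are not equivalent — no single phase factor reconciles the two unitaries.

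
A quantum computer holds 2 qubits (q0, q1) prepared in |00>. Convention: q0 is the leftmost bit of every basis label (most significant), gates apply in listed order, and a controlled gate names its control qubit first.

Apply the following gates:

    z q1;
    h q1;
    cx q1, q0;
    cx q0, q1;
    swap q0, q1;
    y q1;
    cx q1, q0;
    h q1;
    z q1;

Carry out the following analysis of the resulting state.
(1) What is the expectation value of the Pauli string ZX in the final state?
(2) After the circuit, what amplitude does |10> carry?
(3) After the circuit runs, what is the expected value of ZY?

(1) In the final state, ZX has expectation -1.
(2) The amplitude on |10> is I/2.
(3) The expectation value of ZY is 0.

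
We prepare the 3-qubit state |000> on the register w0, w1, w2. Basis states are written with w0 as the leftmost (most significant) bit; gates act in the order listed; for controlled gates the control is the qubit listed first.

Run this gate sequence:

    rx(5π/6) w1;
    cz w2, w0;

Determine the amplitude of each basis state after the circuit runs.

After the circuit, the state carries amplitude -sqrt(2)/4 + sqrt(6)/4 on |000>, I*(-sqrt(6) - sqrt(2))/4 on |010>, and 0 on every other basis state.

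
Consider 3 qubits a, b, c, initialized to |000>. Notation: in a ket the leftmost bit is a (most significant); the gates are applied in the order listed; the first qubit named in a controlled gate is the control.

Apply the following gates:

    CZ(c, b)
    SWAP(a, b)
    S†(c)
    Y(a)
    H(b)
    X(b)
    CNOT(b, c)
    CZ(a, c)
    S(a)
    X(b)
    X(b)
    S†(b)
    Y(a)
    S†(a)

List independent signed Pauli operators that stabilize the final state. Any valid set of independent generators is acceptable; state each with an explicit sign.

The final state is stabilized by the group generated by +IXY, +ZII, +IZZ; other independent generating sets are equally valid.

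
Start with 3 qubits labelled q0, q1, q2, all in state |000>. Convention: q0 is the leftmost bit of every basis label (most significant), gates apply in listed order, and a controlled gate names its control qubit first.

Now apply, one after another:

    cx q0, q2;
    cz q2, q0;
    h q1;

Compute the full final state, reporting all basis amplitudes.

After the circuit, the state carries amplitude sqrt(2)/2 on |000>, sqrt(2)/2 on |010>, and 0 on every other basis state.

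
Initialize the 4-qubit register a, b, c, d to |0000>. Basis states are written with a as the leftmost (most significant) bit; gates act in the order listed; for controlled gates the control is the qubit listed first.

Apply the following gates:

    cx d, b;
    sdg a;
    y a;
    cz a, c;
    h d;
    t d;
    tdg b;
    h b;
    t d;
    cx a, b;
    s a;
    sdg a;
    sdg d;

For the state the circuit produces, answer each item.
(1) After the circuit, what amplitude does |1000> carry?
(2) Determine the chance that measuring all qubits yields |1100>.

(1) The final state's coefficient on |1000> equals I/2. Key observation: the block from step 11 through step 12 cancels to the identity and can be dropped.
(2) Outcome |1100> occurs with probability 1/4.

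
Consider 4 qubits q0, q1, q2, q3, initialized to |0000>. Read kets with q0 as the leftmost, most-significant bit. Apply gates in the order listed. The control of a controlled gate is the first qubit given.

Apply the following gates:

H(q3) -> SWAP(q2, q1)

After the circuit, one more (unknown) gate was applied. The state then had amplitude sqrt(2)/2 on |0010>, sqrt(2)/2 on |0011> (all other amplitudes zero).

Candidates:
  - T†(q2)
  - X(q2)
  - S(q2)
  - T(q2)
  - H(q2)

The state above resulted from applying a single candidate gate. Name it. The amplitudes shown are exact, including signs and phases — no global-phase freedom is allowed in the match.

It was X(q2) that produced the state shown.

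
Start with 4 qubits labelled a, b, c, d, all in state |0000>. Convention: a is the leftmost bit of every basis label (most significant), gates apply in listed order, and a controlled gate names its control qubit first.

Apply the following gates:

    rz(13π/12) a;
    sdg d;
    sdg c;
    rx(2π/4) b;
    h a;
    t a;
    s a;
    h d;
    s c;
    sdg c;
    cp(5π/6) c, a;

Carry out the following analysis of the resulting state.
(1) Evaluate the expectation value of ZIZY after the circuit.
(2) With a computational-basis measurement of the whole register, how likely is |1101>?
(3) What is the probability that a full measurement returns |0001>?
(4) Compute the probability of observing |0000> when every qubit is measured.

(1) In the final state, ZIZY has expectation 0. Key observation: steps 9-10 multiply out to the identity, so the circuit reduces to the remaining gates.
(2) A full measurement returns |1101> with probability 1/8.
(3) A full measurement returns |0001> with probability 1/8.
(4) Outcome |0000> occurs with probability 1/8.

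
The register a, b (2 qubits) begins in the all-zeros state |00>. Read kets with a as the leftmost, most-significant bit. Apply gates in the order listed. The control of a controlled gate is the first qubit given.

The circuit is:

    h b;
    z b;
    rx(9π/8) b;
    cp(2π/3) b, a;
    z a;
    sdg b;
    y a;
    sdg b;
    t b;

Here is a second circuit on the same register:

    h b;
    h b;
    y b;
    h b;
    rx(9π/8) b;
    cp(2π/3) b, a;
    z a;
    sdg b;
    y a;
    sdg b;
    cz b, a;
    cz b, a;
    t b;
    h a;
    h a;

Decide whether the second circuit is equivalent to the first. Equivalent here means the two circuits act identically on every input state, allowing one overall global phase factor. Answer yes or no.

No: there is an input state on which the two circuits produce genuinely different outputs (not merely differing by a phase).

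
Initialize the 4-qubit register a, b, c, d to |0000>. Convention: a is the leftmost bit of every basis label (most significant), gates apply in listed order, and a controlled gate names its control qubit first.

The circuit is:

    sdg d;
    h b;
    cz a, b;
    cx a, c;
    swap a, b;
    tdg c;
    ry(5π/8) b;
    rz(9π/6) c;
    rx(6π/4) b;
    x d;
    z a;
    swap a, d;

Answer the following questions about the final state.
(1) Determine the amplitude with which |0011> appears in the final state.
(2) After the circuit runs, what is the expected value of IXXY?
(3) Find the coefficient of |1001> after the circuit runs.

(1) |0011> carries amplitude 0 in the final state.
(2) The expectation value of IXXY is 0.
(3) |1001> carries amplitude -(sin(3*pi/16) + I*cos(3*pi/16))*exp(I*pi/4)/2 in the final state.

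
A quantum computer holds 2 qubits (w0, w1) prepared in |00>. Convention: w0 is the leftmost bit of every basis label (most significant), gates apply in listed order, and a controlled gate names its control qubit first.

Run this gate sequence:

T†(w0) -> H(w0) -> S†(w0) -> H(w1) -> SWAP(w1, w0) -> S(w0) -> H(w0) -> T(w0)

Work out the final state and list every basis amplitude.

The final amplitudes are sqrt(2)*(1 + I)/4 on |00>, sqrt(2)*(1 - I)/4 on |01>, 1/2 on |10>, sqrt(2)*(-1 - I)*exp(I*pi/4)/4 on |11>.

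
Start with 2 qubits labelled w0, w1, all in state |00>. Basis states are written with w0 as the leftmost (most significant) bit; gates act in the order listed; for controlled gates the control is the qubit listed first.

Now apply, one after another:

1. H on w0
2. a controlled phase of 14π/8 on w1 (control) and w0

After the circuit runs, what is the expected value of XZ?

The expectation value of XZ is 1.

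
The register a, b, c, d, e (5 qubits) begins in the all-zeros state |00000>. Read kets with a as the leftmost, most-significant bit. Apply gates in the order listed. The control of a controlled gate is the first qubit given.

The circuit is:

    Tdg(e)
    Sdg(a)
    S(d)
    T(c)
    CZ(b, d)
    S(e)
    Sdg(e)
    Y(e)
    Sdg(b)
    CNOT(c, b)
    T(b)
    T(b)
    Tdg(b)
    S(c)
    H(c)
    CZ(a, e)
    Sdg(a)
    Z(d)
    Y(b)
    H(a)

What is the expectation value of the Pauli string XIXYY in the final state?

The expectation value of XIXYY is 0.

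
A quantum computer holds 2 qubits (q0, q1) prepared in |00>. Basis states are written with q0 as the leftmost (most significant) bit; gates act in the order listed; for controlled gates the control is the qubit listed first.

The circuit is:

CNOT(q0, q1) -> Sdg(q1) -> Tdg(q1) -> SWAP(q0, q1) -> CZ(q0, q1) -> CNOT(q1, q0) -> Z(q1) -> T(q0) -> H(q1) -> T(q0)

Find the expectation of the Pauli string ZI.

In the final state, ZI has expectation 1.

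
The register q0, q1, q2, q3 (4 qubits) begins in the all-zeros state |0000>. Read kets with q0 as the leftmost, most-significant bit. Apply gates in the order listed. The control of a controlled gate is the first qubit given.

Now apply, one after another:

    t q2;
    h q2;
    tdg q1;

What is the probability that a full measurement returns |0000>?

Outcome |0000> occurs with probability 1/2.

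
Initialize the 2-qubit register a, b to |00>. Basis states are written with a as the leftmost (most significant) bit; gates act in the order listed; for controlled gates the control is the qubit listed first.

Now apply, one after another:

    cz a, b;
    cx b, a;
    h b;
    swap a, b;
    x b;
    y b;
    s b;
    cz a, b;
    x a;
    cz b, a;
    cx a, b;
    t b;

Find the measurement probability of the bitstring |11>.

A full measurement returns |11> with probability 1/2.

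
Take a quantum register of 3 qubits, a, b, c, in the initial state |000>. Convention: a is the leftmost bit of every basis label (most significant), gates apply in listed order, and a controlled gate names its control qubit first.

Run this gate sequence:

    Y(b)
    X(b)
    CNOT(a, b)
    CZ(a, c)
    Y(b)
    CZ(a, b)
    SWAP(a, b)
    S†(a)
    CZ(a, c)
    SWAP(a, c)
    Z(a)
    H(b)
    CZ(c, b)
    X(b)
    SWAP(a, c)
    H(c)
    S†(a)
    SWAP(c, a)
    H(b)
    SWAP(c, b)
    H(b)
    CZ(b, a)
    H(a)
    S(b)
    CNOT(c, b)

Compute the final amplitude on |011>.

The amplitude on |011> is -sqrt(2)/2.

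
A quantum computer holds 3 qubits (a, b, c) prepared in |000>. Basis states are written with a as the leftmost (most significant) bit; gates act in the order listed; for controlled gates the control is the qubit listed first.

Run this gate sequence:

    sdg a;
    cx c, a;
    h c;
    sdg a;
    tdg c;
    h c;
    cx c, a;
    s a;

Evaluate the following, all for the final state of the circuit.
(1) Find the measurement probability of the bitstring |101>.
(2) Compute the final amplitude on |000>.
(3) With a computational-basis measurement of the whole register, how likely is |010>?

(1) The probability of measuring |101> is 1/2 - sqrt(2)/4.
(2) The amplitude on |000> is 1/2 - exp(3*I*pi/4)/2.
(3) Outcome |010> occurs with probability 0.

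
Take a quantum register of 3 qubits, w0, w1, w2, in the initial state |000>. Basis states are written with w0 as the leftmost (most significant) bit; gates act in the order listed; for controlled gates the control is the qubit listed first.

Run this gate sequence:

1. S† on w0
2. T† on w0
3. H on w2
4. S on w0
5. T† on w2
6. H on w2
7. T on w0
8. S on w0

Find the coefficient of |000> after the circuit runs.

The amplitude on |000> is 1/2 - exp(3*I*pi/4)/2.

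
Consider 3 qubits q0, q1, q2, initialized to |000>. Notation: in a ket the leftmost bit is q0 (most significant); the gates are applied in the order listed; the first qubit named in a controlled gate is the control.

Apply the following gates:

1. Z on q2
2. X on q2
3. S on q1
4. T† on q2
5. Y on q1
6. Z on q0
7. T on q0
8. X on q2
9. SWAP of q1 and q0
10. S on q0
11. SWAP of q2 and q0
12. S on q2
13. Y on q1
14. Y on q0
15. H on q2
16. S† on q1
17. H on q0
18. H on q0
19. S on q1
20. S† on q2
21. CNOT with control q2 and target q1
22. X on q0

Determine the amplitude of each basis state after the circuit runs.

The resulting statevector has amplitude sqrt(2)*exp(3*I*pi/4)/2 on |001>, sqrt(2)*exp(I*pi/4)/2 on |010>, and 0 on every other basis state. Key observation: the block from step 16 through step 19 cancels to the identity and can be dropped.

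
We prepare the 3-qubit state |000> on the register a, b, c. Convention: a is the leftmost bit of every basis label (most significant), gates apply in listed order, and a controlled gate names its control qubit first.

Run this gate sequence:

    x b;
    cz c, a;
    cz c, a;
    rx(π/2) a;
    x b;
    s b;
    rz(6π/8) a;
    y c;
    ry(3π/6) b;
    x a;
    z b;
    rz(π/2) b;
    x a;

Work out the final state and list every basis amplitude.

The resulting statevector has amplitude 0 on |000>, -exp(7*I*pi/8)/2 on |001>, 0 on |010>, -exp(3*I*pi/8)/2 on |011>, 0 on |100>, exp(I*pi/8)/2 on |101>, 0 on |110>, -exp(5*I*pi/8)/2 on |111>.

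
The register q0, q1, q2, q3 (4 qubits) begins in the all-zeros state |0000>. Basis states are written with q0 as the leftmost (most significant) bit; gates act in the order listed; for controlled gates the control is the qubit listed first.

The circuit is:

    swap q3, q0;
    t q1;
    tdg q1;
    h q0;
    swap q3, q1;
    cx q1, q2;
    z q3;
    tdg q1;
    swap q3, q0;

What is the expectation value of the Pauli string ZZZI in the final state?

In the final state, ZZZI has expectation 1.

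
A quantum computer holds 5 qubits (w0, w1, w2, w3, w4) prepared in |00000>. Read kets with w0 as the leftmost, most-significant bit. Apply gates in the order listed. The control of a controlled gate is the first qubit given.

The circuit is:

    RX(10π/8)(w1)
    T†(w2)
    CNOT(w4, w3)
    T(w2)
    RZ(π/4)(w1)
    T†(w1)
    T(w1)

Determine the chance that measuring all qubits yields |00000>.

Outcome |00000> occurs with probability 1/2 - sqrt(2)/4.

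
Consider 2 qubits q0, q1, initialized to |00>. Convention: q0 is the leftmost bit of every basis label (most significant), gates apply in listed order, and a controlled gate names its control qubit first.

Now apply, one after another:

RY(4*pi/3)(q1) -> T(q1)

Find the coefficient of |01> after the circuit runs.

The amplitude on |01> is sqrt(3)*exp(I*pi/4)/2.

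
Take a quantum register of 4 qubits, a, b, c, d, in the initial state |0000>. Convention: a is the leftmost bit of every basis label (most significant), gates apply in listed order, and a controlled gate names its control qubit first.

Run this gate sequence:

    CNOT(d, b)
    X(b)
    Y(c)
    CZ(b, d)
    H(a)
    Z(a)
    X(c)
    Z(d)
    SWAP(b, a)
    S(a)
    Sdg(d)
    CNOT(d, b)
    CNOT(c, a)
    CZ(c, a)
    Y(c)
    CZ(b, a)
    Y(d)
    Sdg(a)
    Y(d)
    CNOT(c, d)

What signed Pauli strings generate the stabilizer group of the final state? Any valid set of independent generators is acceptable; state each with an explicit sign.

One valid set of independent stabilizer generators is +IXII, -ZIII, -IIZI, -IIIZ (any independent generating set of the same group is equally correct).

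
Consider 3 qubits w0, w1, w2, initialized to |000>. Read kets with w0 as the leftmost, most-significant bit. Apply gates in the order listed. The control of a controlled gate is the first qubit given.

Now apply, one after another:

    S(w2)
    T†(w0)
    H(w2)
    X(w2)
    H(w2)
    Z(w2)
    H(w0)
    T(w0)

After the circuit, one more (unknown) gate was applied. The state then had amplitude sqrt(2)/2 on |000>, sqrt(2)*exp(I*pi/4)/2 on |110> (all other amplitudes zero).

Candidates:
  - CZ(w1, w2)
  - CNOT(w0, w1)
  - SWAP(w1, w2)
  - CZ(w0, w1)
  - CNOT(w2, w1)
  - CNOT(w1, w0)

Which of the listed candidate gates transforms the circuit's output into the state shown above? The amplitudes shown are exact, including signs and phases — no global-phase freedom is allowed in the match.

The unique candidate consistent with the amplitudes is CNOT(w0, w1). Key observation: the block from step 3 through step 6 cancels to the identity and can be dropped.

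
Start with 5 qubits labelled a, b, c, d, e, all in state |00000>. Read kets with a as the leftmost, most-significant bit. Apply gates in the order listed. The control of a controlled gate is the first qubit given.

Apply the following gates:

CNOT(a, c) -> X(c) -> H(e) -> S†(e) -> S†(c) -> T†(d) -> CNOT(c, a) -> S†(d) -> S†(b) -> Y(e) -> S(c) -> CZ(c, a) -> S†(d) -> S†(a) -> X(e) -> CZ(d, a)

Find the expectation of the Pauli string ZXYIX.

In the final state, ZXYIX has expectation 0.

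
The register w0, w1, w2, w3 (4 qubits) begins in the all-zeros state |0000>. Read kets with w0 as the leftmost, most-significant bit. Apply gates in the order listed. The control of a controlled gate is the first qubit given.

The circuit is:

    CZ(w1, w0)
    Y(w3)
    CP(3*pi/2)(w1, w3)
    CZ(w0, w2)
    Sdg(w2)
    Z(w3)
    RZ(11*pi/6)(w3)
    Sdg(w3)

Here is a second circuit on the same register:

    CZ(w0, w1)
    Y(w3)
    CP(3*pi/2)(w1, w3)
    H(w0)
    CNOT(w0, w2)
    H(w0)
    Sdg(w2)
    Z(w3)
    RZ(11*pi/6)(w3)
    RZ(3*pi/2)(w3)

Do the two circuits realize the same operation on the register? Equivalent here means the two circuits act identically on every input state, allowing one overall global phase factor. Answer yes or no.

No — the two circuits implement different unitaries, even allowing a global phase.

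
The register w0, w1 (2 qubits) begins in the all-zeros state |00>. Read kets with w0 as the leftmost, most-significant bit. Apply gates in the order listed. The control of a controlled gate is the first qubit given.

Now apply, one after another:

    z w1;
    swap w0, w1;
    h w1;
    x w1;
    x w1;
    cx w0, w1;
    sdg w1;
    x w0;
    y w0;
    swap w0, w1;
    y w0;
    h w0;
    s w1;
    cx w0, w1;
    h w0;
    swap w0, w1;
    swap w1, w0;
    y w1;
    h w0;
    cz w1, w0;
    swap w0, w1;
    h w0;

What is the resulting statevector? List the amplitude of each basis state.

After the circuit, the state carries amplitude sqrt(2)*(-1 + I)/4 on |00>, sqrt(2)*(1 + I)/4 on |01>, sqrt(2)*(1 - I)/4 on |10>, sqrt(2)*(1 + I)/4 on |11>.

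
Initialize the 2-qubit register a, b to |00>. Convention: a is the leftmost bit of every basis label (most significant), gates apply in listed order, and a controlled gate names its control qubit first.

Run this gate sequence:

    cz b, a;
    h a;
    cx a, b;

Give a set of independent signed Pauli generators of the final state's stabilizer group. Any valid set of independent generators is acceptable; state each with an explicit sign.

The final state is stabilized by the group generated by +XX, +ZZ; other independent generating sets are equally valid.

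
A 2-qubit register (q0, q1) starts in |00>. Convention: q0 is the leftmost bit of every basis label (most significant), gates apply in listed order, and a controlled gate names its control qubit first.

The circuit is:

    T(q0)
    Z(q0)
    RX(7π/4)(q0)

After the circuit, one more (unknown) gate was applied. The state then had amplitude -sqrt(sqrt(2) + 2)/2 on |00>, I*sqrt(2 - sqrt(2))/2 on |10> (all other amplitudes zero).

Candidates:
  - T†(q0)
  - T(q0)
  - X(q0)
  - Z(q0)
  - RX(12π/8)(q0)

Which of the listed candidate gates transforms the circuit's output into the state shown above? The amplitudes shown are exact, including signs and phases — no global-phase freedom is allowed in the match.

The unique candidate consistent with the amplitudes is Z(q0).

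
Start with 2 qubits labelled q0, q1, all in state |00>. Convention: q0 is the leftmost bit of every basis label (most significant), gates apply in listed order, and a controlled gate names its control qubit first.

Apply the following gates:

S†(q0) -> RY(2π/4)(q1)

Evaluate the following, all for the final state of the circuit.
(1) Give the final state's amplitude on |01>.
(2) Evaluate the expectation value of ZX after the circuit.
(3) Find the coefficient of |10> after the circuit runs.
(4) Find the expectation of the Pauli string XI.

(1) |01> carries amplitude sqrt(2)/2 in the final state.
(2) In the final state, ZX has expectation 1.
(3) The final state's coefficient on |10> equals 0.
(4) In the final state, XI has expectation 0.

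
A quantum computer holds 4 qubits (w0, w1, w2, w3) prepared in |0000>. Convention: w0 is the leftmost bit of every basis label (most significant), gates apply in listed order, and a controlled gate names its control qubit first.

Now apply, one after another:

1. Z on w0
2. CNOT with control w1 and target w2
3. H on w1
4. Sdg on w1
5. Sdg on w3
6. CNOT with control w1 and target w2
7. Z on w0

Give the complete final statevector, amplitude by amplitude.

The resulting statevector has amplitude sqrt(2)/2 on |0000>, -sqrt(2)*I/2 on |0110>, and 0 on every other basis state.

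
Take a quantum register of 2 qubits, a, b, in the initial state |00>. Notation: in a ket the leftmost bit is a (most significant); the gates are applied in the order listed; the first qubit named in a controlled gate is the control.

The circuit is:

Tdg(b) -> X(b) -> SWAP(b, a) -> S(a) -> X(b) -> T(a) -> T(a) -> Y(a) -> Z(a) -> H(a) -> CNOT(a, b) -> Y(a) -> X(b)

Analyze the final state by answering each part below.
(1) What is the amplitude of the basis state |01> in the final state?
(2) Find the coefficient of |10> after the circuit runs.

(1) |01> carries amplitude sqrt(2)/2 in the final state.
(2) The final state's coefficient on |10> equals -sqrt(2)/2.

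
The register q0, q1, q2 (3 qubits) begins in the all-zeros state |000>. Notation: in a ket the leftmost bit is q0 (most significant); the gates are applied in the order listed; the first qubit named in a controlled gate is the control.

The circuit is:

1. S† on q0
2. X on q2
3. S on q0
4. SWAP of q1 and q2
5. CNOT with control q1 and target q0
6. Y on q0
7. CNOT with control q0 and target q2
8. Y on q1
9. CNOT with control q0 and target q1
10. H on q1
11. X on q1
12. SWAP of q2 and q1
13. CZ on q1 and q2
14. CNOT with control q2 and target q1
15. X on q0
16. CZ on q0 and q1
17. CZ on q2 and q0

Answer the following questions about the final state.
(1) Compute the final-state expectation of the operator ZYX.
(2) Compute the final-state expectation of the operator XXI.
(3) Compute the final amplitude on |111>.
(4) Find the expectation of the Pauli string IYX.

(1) The observable ZYX averages to 0.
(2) In the final state, XXI has expectation 0.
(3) The amplitude on |111> is -sqrt(2)/2.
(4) The expectation value of IYX is 0.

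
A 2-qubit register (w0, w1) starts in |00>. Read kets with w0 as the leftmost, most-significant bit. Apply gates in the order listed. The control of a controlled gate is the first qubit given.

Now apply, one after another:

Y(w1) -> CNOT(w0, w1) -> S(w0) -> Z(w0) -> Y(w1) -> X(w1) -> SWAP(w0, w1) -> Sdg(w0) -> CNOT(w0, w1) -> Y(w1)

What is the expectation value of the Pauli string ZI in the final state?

In the final state, ZI has expectation -1.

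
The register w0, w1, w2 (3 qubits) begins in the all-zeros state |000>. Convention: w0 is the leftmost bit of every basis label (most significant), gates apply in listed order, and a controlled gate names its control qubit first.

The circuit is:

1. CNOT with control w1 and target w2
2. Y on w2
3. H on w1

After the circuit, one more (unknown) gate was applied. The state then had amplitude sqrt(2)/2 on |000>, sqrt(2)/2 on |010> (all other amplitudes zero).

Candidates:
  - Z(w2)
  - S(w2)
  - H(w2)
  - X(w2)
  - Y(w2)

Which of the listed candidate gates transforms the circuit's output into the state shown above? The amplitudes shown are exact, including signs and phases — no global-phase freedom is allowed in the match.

It was Y(w2) that produced the state shown.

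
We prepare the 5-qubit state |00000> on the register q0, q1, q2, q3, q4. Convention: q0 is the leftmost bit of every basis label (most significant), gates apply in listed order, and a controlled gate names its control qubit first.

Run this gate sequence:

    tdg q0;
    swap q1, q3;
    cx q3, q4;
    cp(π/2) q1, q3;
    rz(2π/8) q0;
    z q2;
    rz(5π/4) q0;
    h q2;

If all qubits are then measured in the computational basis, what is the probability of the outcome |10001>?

Outcome |10001> occurs with probability 0.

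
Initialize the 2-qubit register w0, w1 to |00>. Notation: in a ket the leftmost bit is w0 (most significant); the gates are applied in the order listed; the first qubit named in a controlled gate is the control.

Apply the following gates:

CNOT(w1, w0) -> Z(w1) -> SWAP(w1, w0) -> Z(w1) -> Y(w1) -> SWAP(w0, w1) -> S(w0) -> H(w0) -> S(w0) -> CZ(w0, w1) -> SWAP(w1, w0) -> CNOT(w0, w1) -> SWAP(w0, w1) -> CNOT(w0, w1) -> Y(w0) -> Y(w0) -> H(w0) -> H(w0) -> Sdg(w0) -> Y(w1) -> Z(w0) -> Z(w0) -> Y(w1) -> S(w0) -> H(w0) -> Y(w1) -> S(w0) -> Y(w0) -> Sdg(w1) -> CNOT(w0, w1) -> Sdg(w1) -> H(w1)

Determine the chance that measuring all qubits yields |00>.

The probability of measuring |00> is 1/4.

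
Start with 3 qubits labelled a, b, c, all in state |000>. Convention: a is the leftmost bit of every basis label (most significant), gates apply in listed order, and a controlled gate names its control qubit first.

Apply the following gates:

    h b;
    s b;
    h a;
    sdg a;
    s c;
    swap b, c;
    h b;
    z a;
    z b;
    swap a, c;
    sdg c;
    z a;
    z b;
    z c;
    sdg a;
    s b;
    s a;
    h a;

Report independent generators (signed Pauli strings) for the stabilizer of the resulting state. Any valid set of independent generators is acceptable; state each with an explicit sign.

The final state is stabilized by the group generated by +YII, +IYI, -IIX; other independent generating sets are equally valid.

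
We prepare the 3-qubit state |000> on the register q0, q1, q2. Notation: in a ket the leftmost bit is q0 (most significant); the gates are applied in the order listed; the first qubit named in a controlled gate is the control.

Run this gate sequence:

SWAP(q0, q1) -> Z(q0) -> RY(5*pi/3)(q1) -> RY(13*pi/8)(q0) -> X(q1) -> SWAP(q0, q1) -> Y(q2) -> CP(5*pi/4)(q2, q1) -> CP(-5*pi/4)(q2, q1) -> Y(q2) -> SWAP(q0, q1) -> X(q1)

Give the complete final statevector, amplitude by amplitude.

After the circuit, the state carries amplitude sqrt(3)*cos(3*pi/16)/2 on |000>, 0 on |001>, -cos(3*pi/16)/2 on |010>, 0 on |011>, -sqrt(3)*sin(3*pi/16)/2 on |100>, 0 on |101>, sin(3*pi/16)/2 on |110>, 0 on |111>. Key observation: gates 5-12 undo each other exactly, leaving only the rest of the circuit to track.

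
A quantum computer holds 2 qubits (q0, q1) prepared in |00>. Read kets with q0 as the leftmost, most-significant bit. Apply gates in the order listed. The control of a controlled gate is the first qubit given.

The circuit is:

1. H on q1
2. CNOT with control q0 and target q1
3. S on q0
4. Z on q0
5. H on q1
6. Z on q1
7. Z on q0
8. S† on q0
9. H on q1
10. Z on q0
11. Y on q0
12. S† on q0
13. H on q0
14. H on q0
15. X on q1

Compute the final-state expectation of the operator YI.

The observable YI averages to 0.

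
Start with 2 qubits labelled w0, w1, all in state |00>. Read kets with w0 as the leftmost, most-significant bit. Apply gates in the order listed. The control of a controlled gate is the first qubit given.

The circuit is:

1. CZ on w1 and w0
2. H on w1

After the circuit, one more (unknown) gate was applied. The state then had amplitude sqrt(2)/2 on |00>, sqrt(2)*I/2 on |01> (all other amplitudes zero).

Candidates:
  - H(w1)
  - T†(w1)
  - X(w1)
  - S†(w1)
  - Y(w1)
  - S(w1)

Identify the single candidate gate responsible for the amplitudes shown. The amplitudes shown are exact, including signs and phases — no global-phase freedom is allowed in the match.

The unique candidate consistent with the amplitudes is S(w1).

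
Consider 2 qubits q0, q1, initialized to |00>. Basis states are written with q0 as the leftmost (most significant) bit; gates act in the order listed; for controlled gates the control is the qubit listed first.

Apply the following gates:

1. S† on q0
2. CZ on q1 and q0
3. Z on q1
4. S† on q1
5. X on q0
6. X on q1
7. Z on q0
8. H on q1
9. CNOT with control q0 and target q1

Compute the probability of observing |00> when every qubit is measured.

The probability of measuring |00> is 0.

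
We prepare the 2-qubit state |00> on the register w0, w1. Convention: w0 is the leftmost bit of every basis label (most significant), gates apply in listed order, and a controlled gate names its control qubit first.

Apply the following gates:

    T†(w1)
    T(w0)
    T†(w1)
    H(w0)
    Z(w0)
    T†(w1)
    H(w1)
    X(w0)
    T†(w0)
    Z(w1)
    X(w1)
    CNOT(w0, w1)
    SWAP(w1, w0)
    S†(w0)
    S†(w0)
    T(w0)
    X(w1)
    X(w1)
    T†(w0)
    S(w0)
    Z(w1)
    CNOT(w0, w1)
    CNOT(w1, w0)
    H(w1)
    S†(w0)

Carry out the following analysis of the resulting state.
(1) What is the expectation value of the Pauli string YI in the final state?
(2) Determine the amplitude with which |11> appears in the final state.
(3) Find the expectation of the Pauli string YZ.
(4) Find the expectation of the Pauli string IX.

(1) In the final state, YI has expectation 0. Key observation: the block from step 15 through step 20 cancels to the identity and can be dropped.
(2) The amplitude on |11> is -1/2.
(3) In the final state, YZ has expectation sqrt(2)/2.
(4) The observable IX averages to 0.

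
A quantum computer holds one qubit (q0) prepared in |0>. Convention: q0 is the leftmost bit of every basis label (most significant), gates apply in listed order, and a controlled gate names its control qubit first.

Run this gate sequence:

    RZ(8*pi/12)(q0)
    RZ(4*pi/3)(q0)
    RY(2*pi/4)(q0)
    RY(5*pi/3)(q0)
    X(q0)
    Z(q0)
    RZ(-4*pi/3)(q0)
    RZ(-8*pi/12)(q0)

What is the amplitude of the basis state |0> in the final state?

The amplitude on |0> is -sqrt(6)/4 + sqrt(2)/4.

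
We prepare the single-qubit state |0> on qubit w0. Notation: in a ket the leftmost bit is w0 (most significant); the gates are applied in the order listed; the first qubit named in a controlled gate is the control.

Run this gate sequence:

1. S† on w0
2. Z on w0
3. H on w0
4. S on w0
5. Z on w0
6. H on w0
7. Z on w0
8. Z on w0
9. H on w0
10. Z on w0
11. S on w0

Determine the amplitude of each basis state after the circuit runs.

The resulting statevector has amplitude sqrt(2)/2 on |0>, -sqrt(2)/2 on |1>.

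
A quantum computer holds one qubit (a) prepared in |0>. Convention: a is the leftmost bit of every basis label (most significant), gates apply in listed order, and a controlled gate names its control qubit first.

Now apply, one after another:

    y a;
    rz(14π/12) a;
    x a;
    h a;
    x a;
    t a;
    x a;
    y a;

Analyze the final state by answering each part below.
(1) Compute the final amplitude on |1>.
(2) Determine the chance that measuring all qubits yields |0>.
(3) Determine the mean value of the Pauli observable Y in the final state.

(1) The amplitude on |1> is -sqrt(2)*exp(5*I*pi/6)/2.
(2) A full measurement returns |0> with probability 1/2.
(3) In the final state, Y has expectation -sqrt(2)/2.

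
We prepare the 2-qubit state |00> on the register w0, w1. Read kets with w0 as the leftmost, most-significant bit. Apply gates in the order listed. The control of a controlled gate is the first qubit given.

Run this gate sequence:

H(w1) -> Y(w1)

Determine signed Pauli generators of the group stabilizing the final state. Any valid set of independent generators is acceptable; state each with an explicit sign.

The stabilizer group can be generated by -IX, +ZI, among other valid generating sets.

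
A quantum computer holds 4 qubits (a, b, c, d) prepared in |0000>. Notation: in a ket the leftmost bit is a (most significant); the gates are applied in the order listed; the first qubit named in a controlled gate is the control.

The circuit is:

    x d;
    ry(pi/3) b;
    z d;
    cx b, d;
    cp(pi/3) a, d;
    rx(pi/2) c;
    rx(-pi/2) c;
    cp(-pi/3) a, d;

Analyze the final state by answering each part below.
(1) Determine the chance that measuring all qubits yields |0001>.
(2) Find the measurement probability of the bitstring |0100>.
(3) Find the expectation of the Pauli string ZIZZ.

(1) Outcome |0001> occurs with probability 3/4. Key observation: gates 5-8 undo each other exactly, leaving only the rest of the circuit to track.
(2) A full measurement returns |0100> with probability 1/4.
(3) The expectation value of ZIZZ is -1/2.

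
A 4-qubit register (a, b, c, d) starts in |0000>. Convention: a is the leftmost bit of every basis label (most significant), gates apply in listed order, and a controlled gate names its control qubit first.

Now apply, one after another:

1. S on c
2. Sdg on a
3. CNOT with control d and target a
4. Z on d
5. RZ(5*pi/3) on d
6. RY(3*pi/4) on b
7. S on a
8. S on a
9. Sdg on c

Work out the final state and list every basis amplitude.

The final amplitudes are -sqrt(2 - sqrt(2))*exp(I*pi/6)/2 on |0000>, -sqrt(sqrt(2) + 2)*exp(I*pi/6)/2 on |0100>, and 0 on every other basis state.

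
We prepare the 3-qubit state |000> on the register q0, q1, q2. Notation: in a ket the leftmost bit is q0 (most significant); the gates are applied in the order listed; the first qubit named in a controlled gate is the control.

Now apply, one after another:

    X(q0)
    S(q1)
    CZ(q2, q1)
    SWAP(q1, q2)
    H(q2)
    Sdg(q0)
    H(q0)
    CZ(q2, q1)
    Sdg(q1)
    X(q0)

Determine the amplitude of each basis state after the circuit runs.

After the circuit, the state carries amplitude I/2 on |000>, I/2 on |001>, 0 on |010>, 0 on |011>, -I/2 on |100>, -I/2 on |101>, 0 on |110>, 0 on |111>.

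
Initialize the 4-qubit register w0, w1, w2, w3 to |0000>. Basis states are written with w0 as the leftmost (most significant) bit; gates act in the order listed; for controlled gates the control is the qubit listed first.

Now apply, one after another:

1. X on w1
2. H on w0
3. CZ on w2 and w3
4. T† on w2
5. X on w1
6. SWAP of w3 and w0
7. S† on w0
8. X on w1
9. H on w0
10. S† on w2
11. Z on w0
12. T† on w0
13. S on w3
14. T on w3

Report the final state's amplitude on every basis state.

After the circuit, the state carries amplitude 1/2 on |0100>, exp(3*I*pi/4)/2 on |0101>, exp(3*I*pi/4)/2 on |1100>, -I/2 on |1101>, and 0 on every other basis state.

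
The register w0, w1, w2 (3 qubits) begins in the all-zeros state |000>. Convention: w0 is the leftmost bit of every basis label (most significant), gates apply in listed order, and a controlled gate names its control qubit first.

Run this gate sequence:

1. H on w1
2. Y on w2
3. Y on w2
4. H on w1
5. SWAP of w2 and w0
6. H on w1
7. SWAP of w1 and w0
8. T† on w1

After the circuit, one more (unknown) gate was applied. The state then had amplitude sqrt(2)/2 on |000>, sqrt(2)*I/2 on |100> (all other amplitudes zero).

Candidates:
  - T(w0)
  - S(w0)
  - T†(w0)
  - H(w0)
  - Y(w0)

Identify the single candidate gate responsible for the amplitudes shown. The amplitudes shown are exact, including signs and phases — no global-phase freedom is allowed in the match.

The unique candidate consistent with the amplitudes is S(w0). Key observation: the block from step 1 through step 4 cancels to the identity and can be dropped.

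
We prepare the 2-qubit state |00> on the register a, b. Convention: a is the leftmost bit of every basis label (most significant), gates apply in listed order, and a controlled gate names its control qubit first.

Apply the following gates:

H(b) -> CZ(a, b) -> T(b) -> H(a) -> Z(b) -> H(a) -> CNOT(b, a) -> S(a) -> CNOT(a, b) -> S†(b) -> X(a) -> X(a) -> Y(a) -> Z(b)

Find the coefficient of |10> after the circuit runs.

|10> carries amplitude sqrt(2)*I/2 in the final state.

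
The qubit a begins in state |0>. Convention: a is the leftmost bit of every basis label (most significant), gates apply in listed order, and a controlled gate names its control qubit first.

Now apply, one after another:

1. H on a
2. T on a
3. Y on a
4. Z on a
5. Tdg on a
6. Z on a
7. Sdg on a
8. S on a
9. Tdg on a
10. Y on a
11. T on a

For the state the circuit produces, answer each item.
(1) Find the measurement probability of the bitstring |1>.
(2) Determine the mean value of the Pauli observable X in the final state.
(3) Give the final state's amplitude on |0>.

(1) The probability of measuring |1> is 1/2.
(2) The expectation value of X is -1.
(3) The amplitude on |0> is -sqrt(2)*I/2.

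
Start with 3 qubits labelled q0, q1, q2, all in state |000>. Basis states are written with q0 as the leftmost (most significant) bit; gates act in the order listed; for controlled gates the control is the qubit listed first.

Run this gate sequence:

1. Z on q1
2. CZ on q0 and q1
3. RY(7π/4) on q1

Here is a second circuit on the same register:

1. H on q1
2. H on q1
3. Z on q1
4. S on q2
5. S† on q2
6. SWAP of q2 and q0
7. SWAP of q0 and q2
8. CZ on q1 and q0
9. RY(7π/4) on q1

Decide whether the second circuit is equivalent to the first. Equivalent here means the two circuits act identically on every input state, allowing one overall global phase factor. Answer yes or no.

Yes, they are equivalent — the unitaries differ by at most a global phase.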